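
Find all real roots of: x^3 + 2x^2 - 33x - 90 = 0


Let p(x) = x^3 + 2x^2 - 33x - 90. By the rational root theorem (leading coefficient 1), any rational root is an integer divisor of 90: try ±1, ±2, ... in turn.
Test x = 1: value = -120 ≠ 0.
Test x = -1: value = -56 ≠ 0.
Test x = 2: value = -140 ≠ 0.
Test x = -2: value = -24 ≠ 0.
Test x = 3: value = -144 ≠ 0.
Test x = -3: value = 0 ✓, so (x + 3) is a factor.
Synthetic division by (x + 3): bring down 1; 1(-3) + 2 = -1; (-1)(-3) - 33 = -30; (-30)(-3) - 90 = 0 → quotient x^2 - x - 30, remainder 0.
Solve the quadratic x^2 - x - 30 = 0: discriminant = (-1)^2 - 4(1)(-30) = 1 + 120 = 121.
sqrt(121) = 11, so x = (1 ± 11)/2: x = 6 or x = -5.

x = -5, x = -3, x = 6


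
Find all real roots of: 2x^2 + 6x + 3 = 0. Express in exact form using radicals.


Using the quadratic formula: x = (-b ± sqrt(b^2 - 4ac)) / (2a)
Here a = 2, b = 6, c = 3
Discriminant = b^2 - 4ac = 6^2 - 4(2)(3) = 36 - 24 = 12
Since discriminant = 12 > 0, there are two real roots.
x = (-6 ± 2*sqrt(3)) / 4
Simplifying: x = (-3 ± sqrt(3)) / 2
Numerically: x ≈ -0.6340 or x ≈ -2.3660

x = (-3 + sqrt(3)) / 2 or x = (-3 - sqrt(3)) / 2


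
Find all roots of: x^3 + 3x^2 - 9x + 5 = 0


Let p(x) = x^3 + 3x^2 - 9x + 5. By the rational root theorem (leading coefficient 1), any rational root is an integer divisor of 5: try ±1, ±2, ... in turn.
Test x = 1: value = 0 ✓, so (x - 1) is a factor.
Synthetic division by (x - 1): bring down 1; 1(1) + 3 = 4; 4(1) - 9 = -5; (-5)(1) + 5 = 0 → quotient x^2 + 4x - 5, remainder 0.
Solve the quadratic x^2 + 4x - 5 = 0: discriminant = 4^2 - 4(1)(-5) = 16 + 20 = 36.
sqrt(36) = 6, so x = (-4 ± 6)/2: x = 1 or x = -5.
Collecting all roots found:

x = -5, x = 1 (multiplicity 2)


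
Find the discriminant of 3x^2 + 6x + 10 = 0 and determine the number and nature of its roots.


For ax^2 + bx + c = 0, discriminant D = b^2 - 4ac
Here a = 3, b = 6, c = 10
D = (6)^2 - 4(3)(10) = 36 - 120 = -84

D = -84 < 0
The equation has no real roots (2 complex conjugate roots).

Discriminant = -84, no real roots (2 complex conjugate roots)


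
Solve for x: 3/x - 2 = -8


Subtract -2 from both sides: 3/x = -6
Multiply both sides by x: 3 = -6 * x
Divide by -6: x = -1/2

x = -1/2


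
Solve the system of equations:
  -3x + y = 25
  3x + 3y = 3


Using Cramer's rule:
Determinant D = (-3)(3) - (3)(1) = -9 - 3 = -12
Dx = (25)(3) - (3)(1) = 75 - 3 = 72
Dy = (-3)(3) - (3)(25) = -9 - 75 = -84
x = Dx/D = 72/-12 = -6
y = Dy/D = -84/-12 = 7

x = -6, y = 7


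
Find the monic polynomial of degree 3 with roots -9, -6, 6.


A monic polynomial with roots -9, -6, 6 is:
p(x) = (x + 9)(x + 6)(x - 6)
After multiplying by (x + 9): x + 9
After multiplying by (x + 6): x^2 + 15x + 54
After multiplying by (x - 6): x^3 + 9x^2 - 36x - 324

x^3 + 9x^2 - 36x - 324


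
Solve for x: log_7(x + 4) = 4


Convert to exponential form: x + 4 = 7^4 = 2401
x = 2401 - 4 = 2397
Check: log_7(2397 + 4) = log_7(2401) = log_7(2401) = 4 ✓

x = 2397


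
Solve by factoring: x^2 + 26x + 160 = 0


We need two numbers that multiply to 160 and add to 26.
Those numbers are 16 and 10 (since 16 * 10 = 160 and 16 + 10 = 26).
So x^2 + 26x + 160 = (x + 16)(x + 10) = 0
Setting each factor to zero: x = -16 or x = -10

x = -16, x = -10


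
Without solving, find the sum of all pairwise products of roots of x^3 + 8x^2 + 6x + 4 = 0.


By Vieta's formulas for x^3 + bx^2 + cx + d = 0:
  r1 + r2 + r3 = -b/a = -8
  r1*r2 + r1*r3 + r2*r3 = c/a = 6
  r1*r2*r3 = -d/a = -4


Sum of pairwise products = 6


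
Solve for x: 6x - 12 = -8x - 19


Starting with: 6x - 12 = -8x - 19
Move all x terms to left: (6 + 8)x = -19 + 12
Simplify: 14x = -7
Divide both sides by 14: x = -1/2

x = -1/2


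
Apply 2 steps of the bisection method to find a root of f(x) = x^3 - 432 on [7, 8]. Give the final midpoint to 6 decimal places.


f(x) = x^3 - 432
f(7) = -89 < 0
f(8) = 80 > 0

Step 1: midpoint = (7.000000 + 8.000000)/2 = 7.500000
  f(7.500000) = -10.125000
  f(mid) < 0, so root is in [7.500000, 8.000000]

Step 2: midpoint = (7.500000 + 8.000000)/2 = 7.750000
  f(7.750000) = 33.484375
  f(mid) > 0, so root is in [7.500000, 7.750000]

midpoint = 7.750000


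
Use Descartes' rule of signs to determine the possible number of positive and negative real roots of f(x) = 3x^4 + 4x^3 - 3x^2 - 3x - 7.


Descartes' rule of signs:

For positive roots, count sign changes in f(x) = 3x^4 + 4x^3 - 3x^2 - 3x - 7:
Signs of coefficients: +, +, -, -, -
Number of sign changes: 1
Possible positive real roots: 1

For negative roots, examine f(-x) = 3x^4 - 4x^3 - 3x^2 + 3x - 7:
Signs of coefficients: +, -, -, +, -
Number of sign changes: 3
Possible negative real roots: 3, 1

Positive roots: 1; Negative roots: 3 or 1


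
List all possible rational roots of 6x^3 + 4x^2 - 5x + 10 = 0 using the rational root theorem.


Rational root theorem: possible roots are ±p/q where:
  p divides the constant term (10): p ∈ {1, 2, 5, 10}
  q divides the leading coefficient (6): q ∈ {1, 2, 3, 6}

All possible rational roots: -10, -5, -10/3, -5/2, -2, -5/3, -1, -5/6, -2/3, -1/2, -1/3, -1/6, 1/6, 1/3, 1/2, 2/3, 5/6, 1, 5/3, 2, 5/2, 10/3, 5, 10

-10, -5, -10/3, -5/2, -2, -5/3, -1, -5/6, -2/3, -1/2, -1/3, -1/6, 1/6, 1/3, 1/2, 2/3, 5/6, 1, 5/3, 2, 5/2, 10/3, 5, 10


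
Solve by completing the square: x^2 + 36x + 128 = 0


Start: x^2 + 36x + 128 = 0
Move constant: x^2 + 36x = -128
Half of 36 is 18, squared is 324
Add 324 to both sides: x^2 + 36x + 324 = 196
(x + 18)^2 = 196
x + 18 = ±14
x = -18 + 14 = -4 or x = -18 - 14 = -32

x = -32, x = -4


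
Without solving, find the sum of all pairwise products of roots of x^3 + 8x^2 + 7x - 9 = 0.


By Vieta's formulas for x^3 + bx^2 + cx + d = 0:
  r1 + r2 + r3 = -b/a = -8
  r1*r2 + r1*r3 + r2*r3 = c/a = 7
  r1*r2*r3 = -d/a = 9


Sum of pairwise products = 7


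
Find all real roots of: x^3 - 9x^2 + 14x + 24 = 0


Let p(x) = x^3 - 9x^2 + 14x + 24. By the rational root theorem (leading coefficient 1), any rational root is an integer divisor of 24: try ±1, ±2, ... in turn.
Test x = 1: value = 30 ≠ 0.
Test x = -1: value = 0 ✓, so (x + 1) is a factor.
Synthetic division by (x + 1): bring down 1; 1(-1) - 9 = -10; (-10)(-1) + 14 = 24; 24(-1) + 24 = 0 → quotient x^2 - 10x + 24, remainder 0.
Solve the quadratic x^2 - 10x + 24 = 0: discriminant = (-10)^2 - 4(1)(24) = 100 - 96 = 4.
sqrt(4) = 2, so x = (10 ± 2)/2: x = 6 or x = 4.

x = -1, x = 4, x = 6


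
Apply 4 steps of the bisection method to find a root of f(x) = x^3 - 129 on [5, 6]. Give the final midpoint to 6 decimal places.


f(x) = x^3 - 129
f(5) = -4 < 0
f(6) = 87 > 0

Step 1: midpoint = (5.000000 + 6.000000)/2 = 5.500000
  f(5.500000) = 37.375000
  f(mid) > 0, so root is in [5.000000, 5.500000]

Step 2: midpoint = (5.000000 + 5.500000)/2 = 5.250000
  f(5.250000) = 15.703125
  f(mid) > 0, so root is in [5.000000, 5.250000]

Step 3: midpoint = (5.000000 + 5.250000)/2 = 5.125000
  f(5.125000) = 5.611328
  f(mid) > 0, so root is in [5.000000, 5.125000]

Step 4: midpoint = (5.000000 + 5.125000)/2 = 5.062500
  f(5.062500) = 0.746338
  f(mid) > 0, so root is in [5.000000, 5.062500]

midpoint = 5.062500


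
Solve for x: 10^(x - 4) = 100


Express both sides with the same base.
100 = 10^2
Since the bases match, equate exponents: x - 4 = 2
So x = 2 - (-4) = 6

x = 6


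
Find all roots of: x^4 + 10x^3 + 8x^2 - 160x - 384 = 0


Let p(x) = x^4 + 10x^3 + 8x^2 - 160x - 384. By the rational root theorem (leading coefficient 1), any rational root is an integer divisor of 384: try ±1, ±2, ... in turn.
Test x = 1: value = -525 ≠ 0.
Test x = -1: value = -225 ≠ 0.
Test x = 2: value = -576 ≠ 0.
Test x = -2: value = -96 ≠ 0.
Test x = 3: value = -441 ≠ 0.
Test x = -3: value = -21 ≠ 0.
Test x = 4: value = 0 ✓, so (x - 4) is a factor.
Synthetic division by (x - 4): bring down 1; 1(4) + 10 = 14; 14(4) + 8 = 64; 64(4) - 160 = 96; 96(4) - 384 = 0 → quotient x^3 + 14x^2 + 64x + 96, remainder 0.
Continue with the quotient x^3 + 14x^2 + 64x + 96 (candidates must divide 96; re-test x = 4 first in case it repeats).
Test x = 4: value = 640 ≠ 0.
Test x = -4: value = 0 ✓, so (x + 4) is a factor.
Synthetic division by (x + 4): bring down 1; 1(-4) + 14 = 10; 10(-4) + 64 = 24; 24(-4) + 96 = 0 → quotient x^2 + 10x + 24, remainder 0.
Solve the quadratic x^2 + 10x + 24 = 0: discriminant = 10^2 - 4(1)(24) = 100 - 96 = 4.
sqrt(4) = 2, so x = (-10 ± 2)/2: x = -4 or x = -6.
Collecting all roots found:

x = -6, x = -4 (multiplicity 2), x = 4


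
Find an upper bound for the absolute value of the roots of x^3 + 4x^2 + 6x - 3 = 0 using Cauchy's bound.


Cauchy's bound: all roots r satisfy |r| <= 1 + max(|a_i/a_n|) for i = 0,...,n-1
where a_n is the leading coefficient.

Coefficients: [1, 4, 6, -3]
Leading coefficient a_n = 1
Ratios |a_i/a_n|: 4, 6, 3
Maximum ratio: 6
Cauchy's bound: |r| <= 1 + 6 = 7

Upper bound = 7


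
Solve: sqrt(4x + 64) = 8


Square both sides: 4x + 64 = 8^2 = 64
4x = 64 - 64 = 0
x = 0
Check: sqrt(4*0 + 64) = sqrt(64) = 8 ✓

x = 0


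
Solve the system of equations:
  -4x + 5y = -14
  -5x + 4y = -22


Using Cramer's rule:
Determinant D = (-4)(4) - (-5)(5) = -16 + 25 = 9
Dx = (-14)(4) - (-22)(5) = -56 + 110 = 54
Dy = (-4)(-22) - (-5)(-14) = 88 - 70 = 18
x = Dx/D = 54/9 = 6
y = Dy/D = 18/9 = 2

x = 6, y = 2


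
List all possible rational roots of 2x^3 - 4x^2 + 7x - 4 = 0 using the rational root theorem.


Rational root theorem: possible roots are ±p/q where:
  p divides the constant term (-4): p ∈ {1, 2, 4}
  q divides the leading coefficient (2): q ∈ {1, 2}

All possible rational roots: -4, -2, -1, -1/2, 1/2, 1, 2, 4

-4, -2, -1, -1/2, 1/2, 1, 2, 4


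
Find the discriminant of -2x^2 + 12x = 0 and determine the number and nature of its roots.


For ax^2 + bx + c = 0, discriminant D = b^2 - 4ac
Here a = -2, b = 12, c = 0
D = (12)^2 - 4(-2)(0) = 144 - 0 = 144

D = 144 > 0 and is a perfect square (sqrt = 12)
The equation has 2 distinct real rational roots.

Discriminant = 144, 2 distinct real rational roots


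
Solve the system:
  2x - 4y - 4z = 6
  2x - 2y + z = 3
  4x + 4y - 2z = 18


Using Cramer's rule. Expand each determinant along the first row.
D  = 2*[(-2)*(-2) - 1*4] - (-4)*[2*(-2) - 1*4] + (-4)*[2*4 - (-2)*4]
  = 2*(0) - (-4)*(-8) + (-4)*(16) = -96
Dx = 6*[(-2)*(-2) - 1*4] - (-4)*[3*(-2) - 1*18] + (-4)*[3*4 - (-2)*18]
  = 6*(0) - (-4)*(-24) + (-4)*(48) = -288
Dy = 2*[3*(-2) - 1*18] - 6*[2*(-2) - 1*4] + (-4)*[2*18 - 3*4]
  = 2*(-24) - 6*(-8) + (-4)*(24) = -96
Dz = 2*[(-2)*18 - 3*4] - (-4)*[2*18 - 3*4] + 6*[2*4 - (-2)*4]
  = 2*(-48) - (-4)*(24) + 6*(16) = 96
x = Dx/D = -288/-96 = 3, y = Dy/D = -96/-96 = 1, z = Dz/D = 96/-96 = -1
Check eq1: (2)(3) + (-4)(1) + (-4)(-1) = 6 = 6 ✓
Check eq2: (2)(3) + (-2)(1) + (1)(-1) = 3 = 3 ✓
Check eq3: (4)(3) + (4)(1) + (-2)(-1) = 18 = 18 ✓

x = 3, y = 1, z = -1


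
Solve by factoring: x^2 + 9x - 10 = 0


We need two numbers that multiply to -10 and add to 9.
Those numbers are -1 and 10 (since (-1) * 10 = -10 and (-1) + 10 = 9).
So x^2 + 9x - 10 = (x - 1)(x + 10) = 0
Setting each factor to zero: x = 1 or x = -10

x = -10, x = 1


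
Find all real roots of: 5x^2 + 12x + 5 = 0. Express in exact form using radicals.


Using the quadratic formula: x = (-b ± sqrt(b^2 - 4ac)) / (2a)
Here a = 5, b = 12, c = 5
Discriminant = b^2 - 4ac = 12^2 - 4(5)(5) = 144 - 100 = 44
Since discriminant = 44 > 0, there are two real roots.
x = (-12 ± 2*sqrt(11)) / 10
Simplifying: x = (-6 ± sqrt(11)) / 5
Numerically: x ≈ -0.5367 or x ≈ -1.8633

x = (-6 + sqrt(11)) / 5 or x = (-6 - sqrt(11)) / 5


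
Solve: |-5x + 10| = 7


An absolute value equation |expr| = 7 gives two cases:
Case 1: -5x + 10 = 7
  -5x = -3, so x = 3/5
Case 2: -5x + 10 = -7
  -5x = -17, so x = 17/5

x = 3/5, x = 17/5


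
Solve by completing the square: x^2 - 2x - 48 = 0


Start: x^2 - 2x - 48 = 0
Move constant: x^2 - 2x = 48
Half of -2 is -1, squared is 1
Add 1 to both sides: x^2 - 2x + 1 = 49
(x - 1)^2 = 49
x - 1 = ±7
x = 1 + 7 = 8 or x = 1 - 7 = -6

x = -6, x = 8


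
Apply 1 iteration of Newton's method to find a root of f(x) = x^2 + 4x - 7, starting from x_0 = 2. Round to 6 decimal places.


Newton's method: x_(n+1) = x_n - f(x_n)/f'(x_n)
f(x) = x^2 + 4x - 7
f'(x) = 2x + 4

Iteration 1:
  f(2.000000) = 5.000000
  f'(2.000000) = 8.000000
  x_1 = 2.000000 - (5.000000)/(8.000000) = 1.375000

x_1 = 1.375000


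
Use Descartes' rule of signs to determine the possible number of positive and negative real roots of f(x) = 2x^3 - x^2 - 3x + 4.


Descartes' rule of signs:

For positive roots, count sign changes in f(x) = 2x^3 - x^2 - 3x + 4:
Signs of coefficients: +, -, -, +
Number of sign changes: 2
Possible positive real roots: 2, 0

For negative roots, examine f(-x) = -2x^3 - x^2 + 3x + 4:
Signs of coefficients: -, -, +, +
Number of sign changes: 1
Possible negative real roots: 1

Positive roots: 2 or 0; Negative roots: 1


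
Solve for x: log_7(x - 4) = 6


Convert to exponential form: x - 4 = 7^6 = 117649
x = 117649 + 4 = 117653
Check: log_7(117653 - 4) = log_7(117649) = log_7(117649) = 6 ✓

x = 117653


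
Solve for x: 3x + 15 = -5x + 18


Starting with: 3x + 15 = -5x + 18
Move all x terms to left: (3 + 5)x = 18 - 15
Simplify: 8x = 3
Divide both sides by 8: x = 3/8

x = 3/8


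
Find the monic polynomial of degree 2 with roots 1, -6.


A monic polynomial with roots 1, -6 is:
p(x) = (x - 1)(x + 6)
After multiplying by (x - 1): x - 1
After multiplying by (x + 6): x^2 + 5x - 6

x^2 + 5x - 6


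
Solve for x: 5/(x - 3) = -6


Multiply both sides by (x - 3): 5 = -6(x - 3)
Distribute: 5 = -6x + 18
-6x = 5 - 18 = -13
x = 13/6

x = 13/6


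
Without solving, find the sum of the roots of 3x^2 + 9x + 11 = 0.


By Vieta's formulas for ax^2 + bx + c = 0:
  Sum of roots = -b/a
  Product of roots = c/a

Here a = 3, b = 9, c = 11
Sum = -(9)/3 = -3
Product = 11/3 = 11/3

Sum = -3


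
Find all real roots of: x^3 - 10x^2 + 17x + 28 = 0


Let p(x) = x^3 - 10x^2 + 17x + 28. By the rational root theorem (leading coefficient 1), any rational root is an integer divisor of 28: try ±1, ±2, ... in turn.
Test x = 1: value = 36 ≠ 0.
Test x = -1: value = 0 ✓, so (x + 1) is a factor.
Synthetic division by (x + 1): bring down 1; 1(-1) - 10 = -11; (-11)(-1) + 17 = 28; 28(-1) + 28 = 0 → quotient x^2 - 11x + 28, remainder 0.
Solve the quadratic x^2 - 11x + 28 = 0: discriminant = (-11)^2 - 4(1)(28) = 121 - 112 = 9.
sqrt(9) = 3, so x = (11 ± 3)/2: x = 7 or x = 4.

x = -1, x = 4, x = 7


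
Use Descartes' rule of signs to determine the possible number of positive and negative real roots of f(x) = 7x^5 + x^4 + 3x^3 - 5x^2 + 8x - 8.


Descartes' rule of signs:

For positive roots, count sign changes in f(x) = 7x^5 + x^4 + 3x^3 - 5x^2 + 8x - 8:
Signs of coefficients: +, +, +, -, +, -
Number of sign changes: 3
Possible positive real roots: 3, 1

For negative roots, examine f(-x) = -7x^5 + x^4 - 3x^3 - 5x^2 - 8x - 8:
Signs of coefficients: -, +, -, -, -, -
Number of sign changes: 2
Possible negative real roots: 2, 0

Positive roots: 3 or 1; Negative roots: 2 or 0


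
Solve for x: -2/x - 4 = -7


Subtract -4 from both sides: -2/x = -3
Multiply both sides by x: -2 = -3 * x
Divide by -3: x = 2/3

x = 2/3


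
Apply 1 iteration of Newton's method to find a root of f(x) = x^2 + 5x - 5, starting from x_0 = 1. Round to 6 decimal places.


Newton's method: x_(n+1) = x_n - f(x_n)/f'(x_n)
f(x) = x^2 + 5x - 5
f'(x) = 2x + 5

Iteration 1:
  f(1.000000) = 1.000000
  f'(1.000000) = 7.000000
  x_1 = 1.000000 - (1.000000)/(7.000000) = 0.857143

x_1 = 0.857143


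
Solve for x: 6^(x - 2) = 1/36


Express both sides with the same base.
1/36 = 6^(-2)
Since the bases match, equate exponents: x - 2 = -2
So x = -2 - (-2) = 0

x = 0


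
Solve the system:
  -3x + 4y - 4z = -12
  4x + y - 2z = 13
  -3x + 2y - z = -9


Using Cramer's rule. Expand each determinant along the first row.
D  = (-3)*[1*(-1) - (-2)*2] - 4*[4*(-1) - (-2)*(-3)] + (-4)*[4*2 - 1*(-3)]
  = (-3)*(3) - 4*(-10) + (-4)*(11) = -13
Dx = (-12)*[1*(-1) - (-2)*2] - 4*[13*(-1) - (-2)*(-9)] + (-4)*[13*2 - 1*(-9)]
  = (-12)*(3) - 4*(-31) + (-4)*(35) = -52
Dy = (-3)*[13*(-1) - (-2)*(-9)] - (-12)*[4*(-1) - (-2)*(-3)] + (-4)*[4*(-9) - 13*(-3)]
  = (-3)*(-31) - (-12)*(-10) + (-4)*(3) = -39
Dz = (-3)*[1*(-9) - 13*2] - 4*[4*(-9) - 13*(-3)] + (-12)*[4*2 - 1*(-3)]
  = (-3)*(-35) - 4*(3) + (-12)*(11) = -39
x = Dx/D = -52/-13 = 4, y = Dy/D = -39/-13 = 3, z = Dz/D = -39/-13 = 3
Check eq1: (-3)(4) + (4)(3) + (-4)(3) = -12 = -12 ✓
Check eq2: (4)(4) + (1)(3) + (-2)(3) = 13 = 13 ✓
Check eq3: (-3)(4) + (2)(3) + (-1)(3) = -9 = -9 ✓

x = 4, y = 3, z = 3


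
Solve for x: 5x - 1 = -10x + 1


Starting with: 5x - 1 = -10x + 1
Move all x terms to left: (5 + 10)x = 1 + 1
Simplify: 15x = 2
Divide both sides by 15: x = 2/15

x = 2/15


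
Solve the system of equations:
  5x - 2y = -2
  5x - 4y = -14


Using Cramer's rule:
Determinant D = (5)(-4) - (5)(-2) = -20 + 10 = -10
Dx = (-2)(-4) - (-14)(-2) = 8 - 28 = -20
Dy = (5)(-14) - (5)(-2) = -70 + 10 = -60
x = Dx/D = -20/-10 = 2
y = Dy/D = -60/-10 = 6

x = 2, y = 6


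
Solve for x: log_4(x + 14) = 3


Convert to exponential form: x + 14 = 4^3 = 64
x = 64 - 14 = 50
Check: log_4(50 + 14) = log_4(64) = log_4(64) = 3 ✓

x = 50


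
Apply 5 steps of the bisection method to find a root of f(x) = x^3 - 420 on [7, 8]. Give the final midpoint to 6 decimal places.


f(x) = x^3 - 420
f(7) = -77 < 0
f(8) = 92 > 0

Step 1: midpoint = (7.000000 + 8.000000)/2 = 7.500000
  f(7.500000) = 1.875000
  f(mid) > 0, so root is in [7.000000, 7.500000]

Step 2: midpoint = (7.000000 + 7.500000)/2 = 7.250000
  f(7.250000) = -38.921875
  f(mid) < 0, so root is in [7.250000, 7.500000]

Step 3: midpoint = (7.250000 + 7.500000)/2 = 7.375000
  f(7.375000) = -18.869141
  f(mid) < 0, so root is in [7.375000, 7.500000]

Step 4: midpoint = (7.375000 + 7.500000)/2 = 7.437500
  f(7.437500) = -8.584229
  f(mid) < 0, so root is in [7.437500, 7.500000]

Step 5: midpoint = (7.437500 + 7.500000)/2 = 7.468750
  f(7.468750) = -3.376495
  f(mid) < 0, so root is in [7.468750, 7.500000]

midpoint = 7.468750


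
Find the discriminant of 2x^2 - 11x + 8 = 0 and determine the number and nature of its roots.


For ax^2 + bx + c = 0, discriminant D = b^2 - 4ac
Here a = 2, b = -11, c = 8
D = (-11)^2 - 4(2)(8) = 121 - 64 = 57

D = 57 > 0 but not a perfect square
The equation has 2 distinct real irrational roots.

Discriminant = 57, 2 distinct real irrational roots


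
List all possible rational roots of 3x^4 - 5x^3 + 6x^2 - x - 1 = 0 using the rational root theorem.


Rational root theorem: possible roots are ±p/q where:
  p divides the constant term (-1): p ∈ {1}
  q divides the leading coefficient (3): q ∈ {1, 3}

All possible rational roots: -1, -1/3, 1/3, 1

-1, -1/3, 1/3, 1


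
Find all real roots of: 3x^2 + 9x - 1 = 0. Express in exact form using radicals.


Using the quadratic formula: x = (-b ± sqrt(b^2 - 4ac)) / (2a)
Here a = 3, b = 9, c = -1
Discriminant = b^2 - 4ac = 9^2 - 4(3)(-1) = 81 + 12 = 93
Since discriminant = 93 > 0, there are two real roots.
x = (-9 ± sqrt(93)) / 6
Numerically: x ≈ 0.1073 or x ≈ -3.1073

x = (-9 + sqrt(93)) / 6 or x = (-9 - sqrt(93)) / 6


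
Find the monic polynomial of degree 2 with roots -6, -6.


A monic polynomial with roots -6, -6 is:
p(x) = (x + 6)(x + 6)
After multiplying by (x + 6): x + 6
After multiplying by (x + 6): x^2 + 12x + 36

x^2 + 12x + 36


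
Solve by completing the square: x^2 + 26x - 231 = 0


Start: x^2 + 26x - 231 = 0
Move constant: x^2 + 26x = 231
Half of 26 is 13, squared is 169
Add 169 to both sides: x^2 + 26x + 169 = 400
(x + 13)^2 = 400
x + 13 = ±20
x = -13 + 20 = 7 or x = -13 - 20 = -33

x = -33, x = 7


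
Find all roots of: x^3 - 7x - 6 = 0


Let p(x) = x^3 - 7x - 6. By the rational root theorem (leading coefficient 1), any rational root is an integer divisor of 6: try ±1, ±2, ... in turn.
Test x = 1: value = -12 ≠ 0.
Test x = -1: value = 0 ✓, so (x + 1) is a factor.
Synthetic division by (x + 1): bring down 1; 1(-1) + 0 = -1; (-1)(-1) - 7 = -6; (-6)(-1) - 6 = 0 → quotient x^2 - x - 6, remainder 0.
Solve the quadratic x^2 - x - 6 = 0: discriminant = (-1)^2 - 4(1)(-6) = 1 + 24 = 25.
sqrt(25) = 5, so x = (1 ± 5)/2: x = 3 or x = -2.
Collecting all roots found:

x = -2, x = -1, x = 3


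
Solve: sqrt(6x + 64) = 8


Square both sides: 6x + 64 = 8^2 = 64
6x = 64 - 64 = 0
x = 0
Check: sqrt(6*0 + 64) = sqrt(64) = 8 ✓

x = 0


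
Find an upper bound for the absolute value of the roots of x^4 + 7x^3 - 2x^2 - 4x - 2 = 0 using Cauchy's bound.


Cauchy's bound: all roots r satisfy |r| <= 1 + max(|a_i/a_n|) for i = 0,...,n-1
where a_n is the leading coefficient.

Coefficients: [1, 7, -2, -4, -2]
Leading coefficient a_n = 1
Ratios |a_i/a_n|: 7, 2, 4, 2
Maximum ratio: 7
Cauchy's bound: |r| <= 1 + 7 = 8

Upper bound = 8


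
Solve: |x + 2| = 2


An absolute value equation |expr| = 2 gives two cases:
Case 1: x + 2 = 2
  x = 0, so x = 0
Case 2: x + 2 = -2
  x = -4, so x = -4

x = -4, x = 0


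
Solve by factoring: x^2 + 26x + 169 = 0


We need two numbers that multiply to 169 and add to 26.
Those numbers are 13 and 13 (since 13 * 13 = 169 and 13 + 13 = 26).
So x^2 + 26x + 169 = (x + 13)(x + 13) = 0
Setting each factor to zero: x = -13 or x = -13

x = -13


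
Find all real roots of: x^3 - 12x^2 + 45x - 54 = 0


Let p(x) = x^3 - 12x^2 + 45x - 54. By the rational root theorem (leading coefficient 1), any rational root is an integer divisor of 54: try ±1, ±2, ... in turn.
Test x = 1: value = -20 ≠ 0.
Test x = -1: value = -112 ≠ 0.
Test x = 2: value = -4 ≠ 0.
Test x = -2: value = -200 ≠ 0.
Test x = 3: value = 0 ✓, so (x - 3) is a factor.
Synthetic division by (x - 3): bring down 1; 1(3) - 12 = -9; (-9)(3) + 45 = 18; 18(3) - 54 = 0 → quotient x^2 - 9x + 18, remainder 0.
Solve the quadratic x^2 - 9x + 18 = 0: discriminant = (-9)^2 - 4(1)(18) = 81 - 72 = 9.
sqrt(9) = 3, so x = (9 ± 3)/2: x = 6 or x = 3.

x = 3 (multiplicity 2), x = 6


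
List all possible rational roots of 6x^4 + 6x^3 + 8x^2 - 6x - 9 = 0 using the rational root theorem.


Rational root theorem: possible roots are ±p/q where:
  p divides the constant term (-9): p ∈ {1, 3, 9}
  q divides the leading coefficient (6): q ∈ {1, 2, 3, 6}

All possible rational roots: -9, -9/2, -3, -3/2, -1, -1/2, -1/3, -1/6, 1/6, 1/3, 1/2, 1, 3/2, 3, 9/2, 9

-9, -9/2, -3, -3/2, -1, -1/2, -1/3, -1/6, 1/6, 1/3, 1/2, 1, 3/2, 3, 9/2, 9


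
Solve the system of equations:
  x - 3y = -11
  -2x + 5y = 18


Using Cramer's rule:
Determinant D = (1)(5) - (-2)(-3) = 5 - 6 = -1
Dx = (-11)(5) - (18)(-3) = -55 + 54 = -1
Dy = (1)(18) - (-2)(-11) = 18 - 22 = -4
x = Dx/D = -1/-1 = 1
y = Dy/D = -4/-1 = 4

x = 1, y = 4


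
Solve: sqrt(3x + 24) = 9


Square both sides: 3x + 24 = 9^2 = 81
3x = 81 - 24 = 57
x = 19
Check: sqrt(3*19 + 24) = sqrt(81) = 9 ✓

x = 19


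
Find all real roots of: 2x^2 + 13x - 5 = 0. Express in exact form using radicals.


Using the quadratic formula: x = (-b ± sqrt(b^2 - 4ac)) / (2a)
Here a = 2, b = 13, c = -5
Discriminant = b^2 - 4ac = 13^2 - 4(2)(-5) = 169 + 40 = 209
Since discriminant = 209 > 0, there are two real roots.
x = (-13 ± sqrt(209)) / 4
Numerically: x ≈ 0.3642 or x ≈ -6.8642

x = (-13 + sqrt(209)) / 4 or x = (-13 - sqrt(209)) / 4


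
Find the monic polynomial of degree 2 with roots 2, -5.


A monic polynomial with roots 2, -5 is:
p(x) = (x - 2)(x + 5)
After multiplying by (x - 2): x - 2
After multiplying by (x + 5): x^2 + 3x - 10

x^2 + 3x - 10


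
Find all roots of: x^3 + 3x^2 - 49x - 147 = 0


Let p(x) = x^3 + 3x^2 - 49x - 147. By the rational root theorem (leading coefficient 1), any rational root is an integer divisor of 147: try ±1, ±2, ... in turn.
Test x = 1: value = -192 ≠ 0.
Test x = -1: value = -96 ≠ 0.
Test x = 3: value = -240 ≠ 0.
Test x = -3: value = 0 ✓, so (x + 3) is a factor.
Synthetic division by (x + 3): bring down 1; 1(-3) + 3 = 0; 0(-3) - 49 = -49; (-49)(-3) - 147 = 0 → quotient x^2 - 49, remainder 0.
Solve the quadratic x^2 - 49 = 0: discriminant = 0^2 - 4(1)(-49) = 0 + 196 = 196.
sqrt(196) = 14, so x = (0 ± 14)/2: x = 7 or x = -7.
Collecting all roots found:

x = -7, x = -3, x = 7


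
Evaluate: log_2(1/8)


We need the exponent such that 2^? = 1/8
2^(-3) = 1/2^3 = 1/8
Therefore log_2(1/8) = -3

-3


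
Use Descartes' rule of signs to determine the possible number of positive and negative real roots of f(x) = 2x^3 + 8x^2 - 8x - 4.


Descartes' rule of signs:

For positive roots, count sign changes in f(x) = 2x^3 + 8x^2 - 8x - 4:
Signs of coefficients: +, +, -, -
Number of sign changes: 1
Possible positive real roots: 1

For negative roots, examine f(-x) = -2x^3 + 8x^2 + 8x - 4:
Signs of coefficients: -, +, +, -
Number of sign changes: 2
Possible negative real roots: 2, 0

Positive roots: 1; Negative roots: 2 or 0


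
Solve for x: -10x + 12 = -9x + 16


Starting with: -10x + 12 = -9x + 16
Move all x terms to left: (-10 + 9)x = 16 - 12
Simplify: -x = 4
Divide both sides by -1: x = -4

x = -4


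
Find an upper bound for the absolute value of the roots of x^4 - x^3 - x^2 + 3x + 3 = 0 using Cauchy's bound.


Cauchy's bound: all roots r satisfy |r| <= 1 + max(|a_i/a_n|) for i = 0,...,n-1
where a_n is the leading coefficient.

Coefficients: [1, -1, -1, 3, 3]
Leading coefficient a_n = 1
Ratios |a_i/a_n|: 1, 1, 3, 3
Maximum ratio: 3
Cauchy's bound: |r| <= 1 + 3 = 4

Upper bound = 4


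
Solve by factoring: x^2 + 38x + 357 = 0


We need two numbers that multiply to 357 and add to 38.
Those numbers are 17 and 21 (since 17 * 21 = 357 and 17 + 21 = 38).
So x^2 + 38x + 357 = (x + 17)(x + 21) = 0
Setting each factor to zero: x = -17 or x = -21

x = -21, x = -17


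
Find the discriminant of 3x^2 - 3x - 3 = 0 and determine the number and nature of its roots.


For ax^2 + bx + c = 0, discriminant D = b^2 - 4ac
Here a = 3, b = -3, c = -3
D = (-3)^2 - 4(3)(-3) = 9 + 36 = 45

D = 45 > 0 but not a perfect square
The equation has 2 distinct real irrational roots.

Discriminant = 45, 2 distinct real irrational roots


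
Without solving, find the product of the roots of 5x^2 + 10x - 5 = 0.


By Vieta's formulas for ax^2 + bx + c = 0:
  Sum of roots = -b/a
  Product of roots = c/a

Here a = 5, b = 10, c = -5
Sum = -(10)/5 = -2
Product = -5/5 = -1

Product = -1


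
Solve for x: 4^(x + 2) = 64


Express both sides with the same base.
64 = 4^3
Since the bases match, equate exponents: x + 2 = 3
So x = 3 - (2) = 1

x = 1


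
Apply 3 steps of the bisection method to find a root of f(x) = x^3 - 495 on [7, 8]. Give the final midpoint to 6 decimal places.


f(x) = x^3 - 495
f(7) = -152 < 0
f(8) = 17 > 0

Step 1: midpoint = (7.000000 + 8.000000)/2 = 7.500000
  f(7.500000) = -73.125000
  f(mid) < 0, so root is in [7.500000, 8.000000]

Step 2: midpoint = (7.500000 + 8.000000)/2 = 7.750000
  f(7.750000) = -29.515625
  f(mid) < 0, so root is in [7.750000, 8.000000]

Step 3: midpoint = (7.750000 + 8.000000)/2 = 7.875000
  f(7.875000) = -6.626953
  f(mid) < 0, so root is in [7.875000, 8.000000]

midpoint = 7.875000


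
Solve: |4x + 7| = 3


An absolute value equation |expr| = 3 gives two cases:
Case 1: 4x + 7 = 3
  4x = -4, so x = -1
Case 2: 4x + 7 = -3
  4x = -10, so x = -5/2

x = -5/2, x = -1


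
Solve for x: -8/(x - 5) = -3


Multiply both sides by (x - 5): -8 = -3(x - 5)
Distribute: -8 = -3x + 15
-3x = -8 - 15 = -23
x = 23/3

x = 23/3


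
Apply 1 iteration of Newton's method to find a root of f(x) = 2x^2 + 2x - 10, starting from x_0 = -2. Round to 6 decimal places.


Newton's method: x_(n+1) = x_n - f(x_n)/f'(x_n)
f(x) = 2x^2 + 2x - 10
f'(x) = 4x + 2

Iteration 1:
  f(-2.000000) = -6.000000
  f'(-2.000000) = -6.000000
  x_1 = -2.000000 - (-6.000000)/(-6.000000) = -3.000000

x_1 = -3.000000


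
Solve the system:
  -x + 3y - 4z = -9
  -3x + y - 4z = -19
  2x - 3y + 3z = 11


Using Cramer's rule. Expand each determinant along the first row.
D  = (-1)*[1*3 - (-4)*(-3)] - 3*[(-3)*3 - (-4)*2] + (-4)*[(-3)*(-3) - 1*2]
  = (-1)*(-9) - 3*(-1) + (-4)*(7) = -16
Dx = (-9)*[1*3 - (-4)*(-3)] - 3*[(-19)*3 - (-4)*11] + (-4)*[(-19)*(-3) - 1*11]
  = (-9)*(-9) - 3*(-13) + (-4)*(46) = -64
Dy = (-1)*[(-19)*3 - (-4)*11] - (-9)*[(-3)*3 - (-4)*2] + (-4)*[(-3)*11 - (-19)*2]
  = (-1)*(-13) - (-9)*(-1) + (-4)*(5) = -16
Dz = (-1)*[1*11 - (-19)*(-3)] - 3*[(-3)*11 - (-19)*2] + (-9)*[(-3)*(-3) - 1*2]
  = (-1)*(-46) - 3*(5) + (-9)*(7) = -32
x = Dx/D = -64/-16 = 4, y = Dy/D = -16/-16 = 1, z = Dz/D = -32/-16 = 2
Check eq1: (-1)(4) + (3)(1) + (-4)(2) = -9 = -9 ✓
Check eq2: (-3)(4) + (1)(1) + (-4)(2) = -19 = -19 ✓
Check eq3: (2)(4) + (-3)(1) + (3)(2) = 11 = 11 ✓

x = 4, y = 1, z = 2


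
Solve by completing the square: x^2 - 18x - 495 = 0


Start: x^2 - 18x - 495 = 0
Move constant: x^2 - 18x = 495
Half of -18 is -9, squared is 81
Add 81 to both sides: x^2 - 18x + 81 = 576
(x - 9)^2 = 576
x - 9 = ±24
x = 9 + 24 = 33 or x = 9 - 24 = -15

x = -15, x = 33


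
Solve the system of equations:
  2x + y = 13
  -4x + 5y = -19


Using Cramer's rule:
Determinant D = (2)(5) - (-4)(1) = 10 + 4 = 14
Dx = (13)(5) - (-19)(1) = 65 + 19 = 84
Dy = (2)(-19) - (-4)(13) = -38 + 52 = 14
x = Dx/D = 84/14 = 6
y = Dy/D = 14/14 = 1

x = 6, y = 1


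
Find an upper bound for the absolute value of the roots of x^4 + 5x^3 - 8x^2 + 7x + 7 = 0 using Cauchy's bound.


Cauchy's bound: all roots r satisfy |r| <= 1 + max(|a_i/a_n|) for i = 0,...,n-1
where a_n is the leading coefficient.

Coefficients: [1, 5, -8, 7, 7]
Leading coefficient a_n = 1
Ratios |a_i/a_n|: 5, 8, 7, 7
Maximum ratio: 8
Cauchy's bound: |r| <= 1 + 8 = 9

Upper bound = 9


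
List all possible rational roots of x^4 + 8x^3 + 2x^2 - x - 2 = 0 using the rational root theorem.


Rational root theorem: possible roots are ±p/q where:
  p divides the constant term (-2): p ∈ {1, 2}
  q divides the leading coefficient (1): q ∈ {1}

All possible rational roots: -2, -1, 1, 2

-2, -1, 1, 2


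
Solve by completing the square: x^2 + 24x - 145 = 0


Start: x^2 + 24x - 145 = 0
Move constant: x^2 + 24x = 145
Half of 24 is 12, squared is 144
Add 144 to both sides: x^2 + 24x + 144 = 289
(x + 12)^2 = 289
x + 12 = ±17
x = -12 + 17 = 5 or x = -12 - 17 = -29

x = -29, x = 5


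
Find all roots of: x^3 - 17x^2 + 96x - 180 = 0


Let p(x) = x^3 - 17x^2 + 96x - 180. By the rational root theorem (leading coefficient 1), any rational root is an integer divisor of 180: try ±1, ±2, ... in turn.
Test x = 1: value = -100 ≠ 0.
Test x = -1: value = -294 ≠ 0.
Test x = 2: value = -48 ≠ 0.
Test x = -2: value = -448 ≠ 0.
Test x = 3: value = -18 ≠ 0.
Test x = -3: value = -648 ≠ 0.
Test x = 4: value = -4 ≠ 0.
Test x = -4: value = -900 ≠ 0.
Test x = 5: value = 0 ✓, so (x - 5) is a factor.
Synthetic division by (x - 5): bring down 1; 1(5) - 17 = -12; (-12)(5) + 96 = 36; 36(5) - 180 = 0 → quotient x^2 - 12x + 36, remainder 0.
Solve the quadratic x^2 - 12x + 36 = 0: discriminant = (-12)^2 - 4(1)(36) = 144 - 144 = 0.
Discriminant = 0, so a double root: x = 12/2 = 6.
Collecting all roots found:

x = 5, x = 6 (multiplicity 2)


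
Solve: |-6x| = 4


An absolute value equation |expr| = 4 gives two cases:
Case 1: -6x = 4
  -6x = 4, so x = -2/3
Case 2: -6x = -4
  -6x = -4, so x = 2/3

x = -2/3, x = 2/3


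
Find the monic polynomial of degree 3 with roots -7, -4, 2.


A monic polynomial with roots -7, -4, 2 is:
p(x) = (x + 7)(x + 4)(x - 2)
After multiplying by (x + 7): x + 7
After multiplying by (x + 4): x^2 + 11x + 28
After multiplying by (x - 2): x^3 + 9x^2 + 6x - 56

x^3 + 9x^2 + 6x - 56


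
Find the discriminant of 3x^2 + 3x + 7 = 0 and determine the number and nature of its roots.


For ax^2 + bx + c = 0, discriminant D = b^2 - 4ac
Here a = 3, b = 3, c = 7
D = (3)^2 - 4(3)(7) = 9 - 84 = -75

D = -75 < 0
The equation has no real roots (2 complex conjugate roots).

Discriminant = -75, no real roots (2 complex conjugate roots)


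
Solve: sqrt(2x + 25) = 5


Square both sides: 2x + 25 = 5^2 = 25
2x = 25 - 25 = 0
x = 0
Check: sqrt(2*0 + 25) = sqrt(25) = 5 ✓

x = 0


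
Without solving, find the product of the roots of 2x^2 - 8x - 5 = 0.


By Vieta's formulas for ax^2 + bx + c = 0:
  Sum of roots = -b/a
  Product of roots = c/a

Here a = 2, b = -8, c = -5
Sum = -(-8)/2 = 4
Product = -5/2 = -5/2

Product = -5/2


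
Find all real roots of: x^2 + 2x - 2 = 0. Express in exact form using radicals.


Using the quadratic formula: x = (-b ± sqrt(b^2 - 4ac)) / (2a)
Here a = 1, b = 2, c = -2
Discriminant = b^2 - 4ac = 2^2 - 4(1)(-2) = 4 + 8 = 12
Since discriminant = 12 > 0, there are two real roots.
x = (-2 ± 2*sqrt(3)) / 2
Simplifying: x = -1 ± sqrt(3)
Numerically: x ≈ 0.7321 or x ≈ -2.7321

x = -1 + sqrt(3) or x = -1 - sqrt(3)


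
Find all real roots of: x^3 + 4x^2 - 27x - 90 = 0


Let p(x) = x^3 + 4x^2 - 27x - 90. By the rational root theorem (leading coefficient 1), any rational root is an integer divisor of 90: try ±1, ±2, ... in turn.
Test x = 1: value = -112 ≠ 0.
Test x = -1: value = -60 ≠ 0.
Test x = 2: value = -120 ≠ 0.
Test x = -2: value = -28 ≠ 0.
Test x = 3: value = -108 ≠ 0.
Test x = -3: value = 0 ✓, so (x + 3) is a factor.
Synthetic division by (x + 3): bring down 1; 1(-3) + 4 = 1; 1(-3) - 27 = -30; (-30)(-3) - 90 = 0 → quotient x^2 + x - 30, remainder 0.
Solve the quadratic x^2 + x - 30 = 0: discriminant = 1^2 - 4(1)(-30) = 1 + 120 = 121.
sqrt(121) = 11, so x = (-1 ± 11)/2: x = 5 or x = -6.

x = -6, x = -3, x = 5


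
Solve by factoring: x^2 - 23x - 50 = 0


We need two numbers that multiply to -50 and add to -23.
Those numbers are -25 and 2 (since (-25) * 2 = -50 and (-25) + 2 = -23).
So x^2 - 23x - 50 = (x - 25)(x + 2) = 0
Setting each factor to zero: x = 25 or x = -2

x = -2, x = 25


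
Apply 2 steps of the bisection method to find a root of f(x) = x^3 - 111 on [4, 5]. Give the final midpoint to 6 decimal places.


f(x) = x^3 - 111
f(4) = -47 < 0
f(5) = 14 > 0

Step 1: midpoint = (4.000000 + 5.000000)/2 = 4.500000
  f(4.500000) = -19.875000
  f(mid) < 0, so root is in [4.500000, 5.000000]

Step 2: midpoint = (4.500000 + 5.000000)/2 = 4.750000
  f(4.750000) = -3.828125
  f(mid) < 0, so root is in [4.750000, 5.000000]

midpoint = 4.750000


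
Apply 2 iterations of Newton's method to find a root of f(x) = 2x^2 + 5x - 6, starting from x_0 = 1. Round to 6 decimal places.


Newton's method: x_(n+1) = x_n - f(x_n)/f'(x_n)
f(x) = 2x^2 + 5x - 6
f'(x) = 4x + 5

Iteration 1:
  f(1.000000) = 1.000000
  f'(1.000000) = 9.000000
  x_1 = 1.000000 - (1.000000)/(9.000000) = 0.888889

Iteration 2:
  f(0.888889) = 0.024691
  f'(0.888889) = 8.555556
  x_2 = 0.888889 - (0.024691)/(8.555556) = 0.886003

x_2 = 0.886003


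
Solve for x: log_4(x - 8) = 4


Convert to exponential form: x - 8 = 4^4 = 256
x = 256 + 8 = 264
Check: log_4(264 - 8) = log_4(256) = log_4(256) = 4 ✓

x = 264


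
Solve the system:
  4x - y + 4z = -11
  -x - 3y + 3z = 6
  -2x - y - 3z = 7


Using Cramer's rule. Expand each determinant along the first row.
D  = 4*[(-3)*(-3) - 3*(-1)] - (-1)*[(-1)*(-3) - 3*(-2)] + 4*[(-1)*(-1) - (-3)*(-2)]
  = 4*(12) - (-1)*(9) + 4*(-5) = 37
Dx = (-11)*[(-3)*(-3) - 3*(-1)] - (-1)*[6*(-3) - 3*7] + 4*[6*(-1) - (-3)*7]
  = (-11)*(12) - (-1)*(-39) + 4*(15) = -111
Dy = 4*[6*(-3) - 3*7] - (-11)*[(-1)*(-3) - 3*(-2)] + 4*[(-1)*7 - 6*(-2)]
  = 4*(-39) - (-11)*(9) + 4*(5) = -37
Dz = 4*[(-3)*7 - 6*(-1)] - (-1)*[(-1)*7 - 6*(-2)] + (-11)*[(-1)*(-1) - (-3)*(-2)]
  = 4*(-15) - (-1)*(5) + (-11)*(-5) = 0
x = Dx/D = -111/37 = -3, y = Dy/D = -37/37 = -1, z = Dz/D = 0/37 = 0
Check eq1: (4)(-3) + (-1)(-1) + (4)(0) = -11 = -11 ✓
Check eq2: (-1)(-3) + (-3)(-1) + (3)(0) = 6 = 6 ✓
Check eq3: (-2)(-3) + (-1)(-1) + (-3)(0) = 7 = 7 ✓

x = -3, y = -1, z = 0


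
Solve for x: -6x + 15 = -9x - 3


Starting with: -6x + 15 = -9x - 3
Move all x terms to left: (-6 + 9)x = -3 - 15
Simplify: 3x = -18
Divide both sides by 3: x = -6

x = -6


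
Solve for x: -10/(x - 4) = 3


Multiply both sides by (x - 4): -10 = 3(x - 4)
Distribute: -10 = 3x - 12
3x = -10 + 12 = 2
x = 2/3

x = 2/3


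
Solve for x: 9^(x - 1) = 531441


Express both sides with the same base.
531441 = 9^6
Since the bases match, equate exponents: x - 1 = 6
So x = 6 - (-1) = 7

x = 7


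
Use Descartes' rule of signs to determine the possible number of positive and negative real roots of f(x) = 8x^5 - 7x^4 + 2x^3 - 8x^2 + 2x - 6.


Descartes' rule of signs:

For positive roots, count sign changes in f(x) = 8x^5 - 7x^4 + 2x^3 - 8x^2 + 2x - 6:
Signs of coefficients: +, -, +, -, +, -
Number of sign changes: 5
Possible positive real roots: 5, 3, 1

For negative roots, examine f(-x) = -8x^5 - 7x^4 - 2x^3 - 8x^2 - 2x - 6:
Signs of coefficients: -, -, -, -, -, -
Number of sign changes: 0
Possible negative real roots: 0

Positive roots: 5 or 3 or 1; Negative roots: 0


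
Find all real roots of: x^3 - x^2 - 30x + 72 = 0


Let p(x) = x^3 - x^2 - 30x + 72. By the rational root theorem (leading coefficient 1), any rational root is an integer divisor of 72: try ±1, ±2, ... in turn.
Test x = 1: value = 42 ≠ 0.
Test x = -1: value = 100 ≠ 0.
Test x = 2: value = 16 ≠ 0.
Test x = -2: value = 120 ≠ 0.
Test x = 3: value = 0 ✓, so (x - 3) is a factor.
Synthetic division by (x - 3): bring down 1; 1(3) - 1 = 2; 2(3) - 30 = -24; (-24)(3) + 72 = 0 → quotient x^2 + 2x - 24, remainder 0.
Solve the quadratic x^2 + 2x - 24 = 0: discriminant = 2^2 - 4(1)(-24) = 4 + 96 = 100.
sqrt(100) = 10, so x = (-2 ± 10)/2: x = 4 or x = -6.

x = -6, x = 3, x = 4


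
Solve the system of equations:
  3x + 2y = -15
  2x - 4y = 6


Using Cramer's rule:
Determinant D = (3)(-4) - (2)(2) = -12 - 4 = -16
Dx = (-15)(-4) - (6)(2) = 60 - 12 = 48
Dy = (3)(6) - (2)(-15) = 18 + 30 = 48
x = Dx/D = 48/-16 = -3
y = Dy/D = 48/-16 = -3

x = -3, y = -3


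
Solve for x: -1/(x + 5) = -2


Multiply both sides by (x + 5): -1 = -2(x + 5)
Distribute: -1 = -2x - 10
-2x = -1 + 10 = 9
x = -9/2

x = -9/2


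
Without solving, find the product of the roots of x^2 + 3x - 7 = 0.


By Vieta's formulas for ax^2 + bx + c = 0:
  Sum of roots = -b/a
  Product of roots = c/a

Here a = 1, b = 3, c = -7
Sum = -(3)/1 = -3
Product = -7/1 = -7

Product = -7


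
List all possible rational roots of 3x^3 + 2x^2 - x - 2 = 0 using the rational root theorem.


Rational root theorem: possible roots are ±p/q where:
  p divides the constant term (-2): p ∈ {1, 2}
  q divides the leading coefficient (3): q ∈ {1, 3}

All possible rational roots: -2, -1, -2/3, -1/3, 1/3, 2/3, 1, 2

-2, -1, -2/3, -1/3, 1/3, 2/3, 1, 2


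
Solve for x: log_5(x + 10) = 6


Convert to exponential form: x + 10 = 5^6 = 15625
x = 15625 - 10 = 15615
Check: log_5(15615 + 10) = log_5(15625) = log_5(15625) = 6 ✓

x = 15615


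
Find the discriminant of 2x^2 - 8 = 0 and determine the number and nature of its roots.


For ax^2 + bx + c = 0, discriminant D = b^2 - 4ac
Here a = 2, b = 0, c = -8
D = (0)^2 - 4(2)(-8) = 0 + 64 = 64

D = 64 > 0 and is a perfect square (sqrt = 8)
The equation has 2 distinct real rational roots.

Discriminant = 64, 2 distinct real rational roots


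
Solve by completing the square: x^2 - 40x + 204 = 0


Start: x^2 - 40x + 204 = 0
Move constant: x^2 - 40x = -204
Half of -40 is -20, squared is 400
Add 400 to both sides: x^2 - 40x + 400 = 196
(x - 20)^2 = 196
x - 20 = ±14
x = 20 + 14 = 34 or x = 20 - 14 = 6

x = 6, x = 34


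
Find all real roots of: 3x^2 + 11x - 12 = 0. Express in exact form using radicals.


Using the quadratic formula: x = (-b ± sqrt(b^2 - 4ac)) / (2a)
Here a = 3, b = 11, c = -12
Discriminant = b^2 - 4ac = 11^2 - 4(3)(-12) = 121 + 144 = 265
Since discriminant = 265 > 0, there are two real roots.
x = (-11 ± sqrt(265)) / 6
Numerically: x ≈ 0.8798 or x ≈ -4.5465

x = (-11 + sqrt(265)) / 6 or x = (-11 - sqrt(265)) / 6
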